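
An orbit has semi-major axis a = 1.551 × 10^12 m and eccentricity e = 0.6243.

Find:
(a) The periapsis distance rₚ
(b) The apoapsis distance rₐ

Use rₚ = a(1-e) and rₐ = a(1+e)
a = 1.551 × 10^12 m
e = 0.6243:  1 − e = 0.3757,  1 + e = 1.6243
(a) rₚ = a(1 − e) = 1.551 × 10^12 m × 0.3757 = 5.82711 × 10^11 m ≈ 5.827 × 10^11 m
(b) rₐ = a(1 + e) = 1.551 × 10^12 m × 1.6243 = 2.51929 × 10^12 m ≈ 2.519 × 10^12 m

Final answer:
(a) rₚ = 5.827 × 10^11 m
(b) rₐ = 2.519 × 10^12 m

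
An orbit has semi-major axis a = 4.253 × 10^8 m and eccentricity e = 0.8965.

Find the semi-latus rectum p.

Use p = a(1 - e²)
a = 4.253 × 10^8 m
e = 0.8965,  e² = 0.803712,  1 − e² = 0.196288
p = a(1 − e²) = 4.253 × 10^8 m × 0.196288 = 8.34812 × 10^7 m ≈ 8.348 × 10^7 m

Final answer: p = 8.348 × 10^7 m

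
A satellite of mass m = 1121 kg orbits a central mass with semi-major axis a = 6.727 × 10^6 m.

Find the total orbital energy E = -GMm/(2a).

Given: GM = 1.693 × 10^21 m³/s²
a = 6.727 × 10^6 m
GM = 1.693 × 10^21 m³/s²
2a = 1.3454 × 10^7 m
GMm = 1.693 × 10^21 × 1121 = 1.89785 × 10^24 m³·kg/s²
E = −GMm/(2a) = -1.41062 × 10^17 J ≈ -141.1 PJ

Final answer: -141.1 PJ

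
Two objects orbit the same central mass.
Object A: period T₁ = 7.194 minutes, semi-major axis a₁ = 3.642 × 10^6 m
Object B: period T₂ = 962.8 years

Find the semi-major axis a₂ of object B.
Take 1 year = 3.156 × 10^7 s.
T₁ = 7.194 minutes = 431.64 s
T₂ = 962.8 years = 3.0386 × 10^10 s
a₁ = 3.642 × 10^6 m
Kepler's third law: (T₂/T₁)² = (a₂/a₁)³  ⇒  a₂ = a₁ (T₂/T₁)^(2/3)
T₂/T₁ = 7.03966 × 10^7
(T₂/T₁)^(2/3) = 170491
a₂ = 3.642 × 10^6 m × 170491 = 6.20927 × 10^11 m ≈ 6.209 × 10^11 m

Final answer: a₂ = 6.209 × 10^11 m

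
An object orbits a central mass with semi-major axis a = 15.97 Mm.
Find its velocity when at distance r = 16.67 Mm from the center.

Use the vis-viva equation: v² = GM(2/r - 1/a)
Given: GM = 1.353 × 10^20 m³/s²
a = 15.97 Mm = 1.597 × 10^7 m
r = 16.67 Mm = 1.667 × 10^7 m
GM = 1.353 × 10^20 m³/s²
2/r − 1/a = 1.19976 × 10^-7 − 6.26174 × 10^-8 = 5.73586 × 10^-8 m⁻¹
v² = GM (2/r − 1/a) = 7.76062 × 10^12 m²/s²
v = 2.78579 × 10^6 m/s ≈ 2786 km/s

Final answer: 2786 km/s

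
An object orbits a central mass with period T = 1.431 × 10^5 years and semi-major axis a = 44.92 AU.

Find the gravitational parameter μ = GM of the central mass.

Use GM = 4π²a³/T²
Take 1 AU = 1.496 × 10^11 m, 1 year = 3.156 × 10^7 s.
T = 1.431 × 10^5 years = 4.51624 × 10^12 s
a = 44.92 AU = 6.72003 × 10^12 m
a³ = 3.03469 × 10^38 m³
T² = 2.03964 × 10^25 s²
GM = 4π² × (3.03469 × 10^38) / (2.03964 × 10^25) = 5.87382 × 10^14 m³/s²
GM ≈ 5.874 × 10^14 m³/s²

Final answer: GM = 5.874 × 10^14 m³/s²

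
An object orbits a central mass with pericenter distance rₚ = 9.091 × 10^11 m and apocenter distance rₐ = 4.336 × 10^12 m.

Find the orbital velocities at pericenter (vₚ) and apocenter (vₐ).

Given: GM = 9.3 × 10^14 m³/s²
rₚ = 9.091 × 10^11 m
rₐ = 4.336 × 10^12 m
GM = 9.3 × 10^14 m³/s²
a = (rₚ + rₐ)/2 = 2.62255 × 10^12 m
Vis-viva: v² = GM (2/r − 1/a)
vₚ² = 9.3 × 10^14 × (2.19998 × 10^-12 − 3.81308 × 10^-13) = 1691.36 m²/s²
vₚ = 41.1262 m/s ≈ 41.13 m/s
vₐ² = 9.3 × 10^14 × (4.61255 × 10^-13 − 3.81308 × 10^-13) = 74.3501 m²/s²
vₐ = 8.62265 m/s ≈ 8.623 m/s

Final answer: vₚ = 41.13 m/s, vₐ = 8.623 m/s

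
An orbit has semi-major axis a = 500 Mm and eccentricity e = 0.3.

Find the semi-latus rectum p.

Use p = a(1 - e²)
a = 500 Mm = 5 × 10^8 m
e = 0.3,  e² = 0.09,  1 − e² = 0.91
p = a(1 − e²) = 5 × 10^8 m × 0.91 = 4.55 × 10^8 m ≈ 455 Mm

Final answer: p = 455 Mm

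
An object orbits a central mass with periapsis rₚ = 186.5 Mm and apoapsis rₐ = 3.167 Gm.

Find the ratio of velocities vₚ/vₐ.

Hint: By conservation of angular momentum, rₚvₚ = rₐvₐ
rₚ = 186.5 Mm = 1.865 × 10^8 m
rₐ = 3.167 Gm = 3.167 × 10^9 m
rₚvₚ = rₐvₐ  ⇒  vₚ/vₐ = rₐ/rₚ
vₚ/vₐ = (3.167 × 10^9) / (1.865 × 10^8) = 16.9812

Final answer: vₚ/vₐ = 16.98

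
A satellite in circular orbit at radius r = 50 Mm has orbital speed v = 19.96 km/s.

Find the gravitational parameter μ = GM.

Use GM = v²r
r = 50 Mm = 5 × 10^7 m
v = 19.96 km/s = 19960 m/s
v² = 3.98402 × 10^8 m²/s²
GM = v²r = 3.98402 × 10^8 × 5 × 10^7 = 1.99201 × 10^16 m³/s²
GM ≈ 1.992 × 10^16 m³/s²

Final answer: GM = 1.992 × 10^16 m³/s²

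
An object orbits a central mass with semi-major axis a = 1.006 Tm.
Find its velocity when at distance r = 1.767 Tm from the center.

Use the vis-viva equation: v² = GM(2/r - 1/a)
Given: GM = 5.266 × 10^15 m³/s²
a = 1.006 Tm = 1.006 × 10^12 m
r = 1.767 Tm = 1.767 × 10^12 m
GM = 5.266 × 10^15 m³/s²
2/r − 1/a = 1.13186 × 10^-12 − 9.94036 × 10^-13 = 1.37826 × 10^-13 m⁻¹
v² = GM (2/r − 1/a) = 725.792 m²/s²
v = 26.9405 m/s ≈ 26.94 m/s

Final answer: 26.94 m/s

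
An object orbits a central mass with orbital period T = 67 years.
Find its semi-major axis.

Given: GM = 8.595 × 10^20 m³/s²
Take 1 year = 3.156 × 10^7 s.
T = 67 years = 2.11452 × 10^9 s
GM = 8.595 × 10^20 m³/s²
Kepler's third law: a³ = GM T² / (4π²)
T² = 4.47119 × 10^18 s²
a³ = (8.595 × 10^20) × (4.47119 × 10^18) / (4π²) = 9.73441 × 10^37 m³
a = (a³)^(1/3) = 4.60013 × 10^12 m ≈ 4.6 × 10^12 m

Final answer: 4.6 × 10^12 m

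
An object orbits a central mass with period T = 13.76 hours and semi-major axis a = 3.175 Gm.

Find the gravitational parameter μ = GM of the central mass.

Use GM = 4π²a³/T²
T = 13.76 hours = 49536 s
a = 3.175 Gm = 3.175 × 10^9 m
a³ = 3.2006 × 10^28 m³
T² = 2.45382 × 10^9 s²
GM = 4π² × (3.2006 × 10^28) / (2.45382 × 10^9) = 5.14931 × 10^20 m³/s²
GM ≈ 5.149 × 10^20 m³/s²

Final answer: GM = 5.149 × 10^20 m³/s²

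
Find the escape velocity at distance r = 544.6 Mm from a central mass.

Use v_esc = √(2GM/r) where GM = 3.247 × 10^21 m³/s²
r = 544.6 Mm = 5.446 × 10^8 m
GM = 3.247 × 10^21 m³/s²
2GM/r = 2 × (3.247 × 10^21) / (5.446 × 10^8) = 1.19243 × 10^13 m²/s²
v_esc = √(2GM/r) = 3.45316 × 10^6 m/s ≈ 3453 km/s

Final answer: 3453 km/s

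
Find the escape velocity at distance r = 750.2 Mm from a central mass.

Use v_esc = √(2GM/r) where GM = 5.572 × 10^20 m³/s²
r = 750.2 Mm = 7.502 × 10^8 m
GM = 5.572 × 10^20 m³/s²
2GM/r = 2 × (5.572 × 10^20) / (7.502 × 10^8) = 1.48547 × 10^12 m²/s²
v_esc = √(2GM/r) = 1.2188 × 10^6 m/s ≈ 1219 km/s

Final answer: 1219 km/s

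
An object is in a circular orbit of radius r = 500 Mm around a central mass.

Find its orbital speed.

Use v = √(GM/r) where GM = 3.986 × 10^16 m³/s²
r = 500 Mm = 5 × 10^8 m
GM = 3.986 × 10^16 m³/s²
GM/r = (3.986 × 10^16) / (5 × 10^8) = 7.972 × 10^7 m²/s²
v = √(GM/r) = 8928.61 m/s ≈ 8.929 km/s

Final answer: 8.929 km/s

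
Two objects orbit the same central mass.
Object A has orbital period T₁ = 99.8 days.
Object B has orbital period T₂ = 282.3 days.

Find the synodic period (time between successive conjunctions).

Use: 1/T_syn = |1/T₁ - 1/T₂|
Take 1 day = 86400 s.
T₁ = 99.8 days = 8.62272 × 10^6 s
T₂ = 282.3 days = 2.43907 × 10^7 s
1/T₁ = 1.15973 × 10^-7 s⁻¹
1/T₂ = 4.09992 × 10^-8 s⁻¹
|1/T₁ − 1/T₂| = 7.49735 × 10^-8 s⁻¹
T_syn = 1 / |1/T₁ − 1/T₂| = 1.3338 × 10^7 s ≈ 154.4 days

Final answer: T_syn = 154.4 days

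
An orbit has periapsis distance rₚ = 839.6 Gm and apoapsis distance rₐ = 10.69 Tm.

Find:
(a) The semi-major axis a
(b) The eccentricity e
rₚ = 839.6 Gm = 8.396 × 10^11 m
rₐ = 10.69 Tm = 1.069 × 10^13 m
(a) a = (rₚ + rₐ)/2 = 5.7648 × 10^12 m ≈ 5.765 Tm
(b) e = (rₐ − rₚ)/(rₐ + rₚ) = (9.8504 × 10^12) / (1.15296 × 10^13) = 0.854357

Final answer:
(a) a = 5.765 Tm
(b) e = 0.8544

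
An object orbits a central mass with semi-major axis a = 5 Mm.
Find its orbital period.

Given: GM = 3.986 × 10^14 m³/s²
a = 5 Mm = 5 × 10^6 m
GM = 3.986 × 10^14 m³/s²
a³ = 1.25 × 10^20 m³
T = 2π √(a³/GM) = 2π √((1.25 × 10^20) / (3.986 × 10^14)) = 2π × 559.998 s
T = 3518.57 s ≈ 58.64 minutes

Final answer: 58.64 minutes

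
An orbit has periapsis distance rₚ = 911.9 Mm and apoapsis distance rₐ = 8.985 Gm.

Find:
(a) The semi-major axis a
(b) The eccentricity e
rₚ = 911.9 Mm = 9.119 × 10^8 m
rₐ = 8.985 Gm = 8.985 × 10^9 m
(a) a = (rₚ + rₐ)/2 = 4.94845 × 10^9 m ≈ 4.948 Gm
(b) e = (rₐ − rₚ)/(rₐ + rₚ) = (8.0731 × 10^9) / (9.8969 × 10^9) = 0.81572

Final answer:
(a) a = 4.948 Gm
(b) e = 0.8157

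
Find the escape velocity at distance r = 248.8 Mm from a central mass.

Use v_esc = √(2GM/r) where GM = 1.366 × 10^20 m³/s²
r = 248.8 Mm = 2.488 × 10^8 m
GM = 1.366 × 10^20 m³/s²
2GM/r = 2 × (1.366 × 10^20) / (2.488 × 10^8) = 1.09807 × 10^12 m²/s²
v_esc = √(2GM/r) = 1.04789 × 10^6 m/s ≈ 1048 km/s

Final answer: 1048 km/s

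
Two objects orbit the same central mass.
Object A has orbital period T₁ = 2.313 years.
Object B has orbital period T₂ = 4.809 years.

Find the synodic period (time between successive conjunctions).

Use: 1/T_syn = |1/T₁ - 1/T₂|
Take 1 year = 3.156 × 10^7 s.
T₁ = 2.313 years = 7.29983 × 10^7 s
T₂ = 4.809 years = 1.51772 × 10^8 s
1/T₁ = 1.3699 × 10^-8 s⁻¹
1/T₂ = 6.58883 × 10^-9 s⁻¹
|1/T₁ − 1/T₂| = 7.11012 × 10^-9 s⁻¹
T_syn = 1 / |1/T₁ − 1/T₂| = 1.40645 × 10^8 s ≈ 4.456 years

Final answer: T_syn = 4.456 years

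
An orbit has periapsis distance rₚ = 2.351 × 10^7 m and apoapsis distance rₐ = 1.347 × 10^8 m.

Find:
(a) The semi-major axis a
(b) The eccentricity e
rₚ = 2.351 × 10^7 m
rₐ = 1.347 × 10^8 m
(a) a = (rₚ + rₐ)/2 = 7.9105 × 10^7 m ≈ 7.91 × 10^7 m
(b) e = (rₐ − rₚ)/(rₐ + rₚ) = (1.1119 × 10^8) / (1.5821 × 10^8) = 0.7028

Final answer:
(a) a = 7.91 × 10^7 m
(b) e = 0.7028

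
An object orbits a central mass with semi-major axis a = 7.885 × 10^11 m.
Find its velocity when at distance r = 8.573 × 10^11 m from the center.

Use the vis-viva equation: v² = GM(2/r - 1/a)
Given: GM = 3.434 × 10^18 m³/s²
a = 7.885 × 10^11 m
r = 8.573 × 10^11 m
GM = 3.434 × 10^18 m³/s²
2/r − 1/a = 2.33291 × 10^-12 − 1.26823 × 10^-12 = 1.06467 × 10^-12 m⁻¹
v² = GM (2/r − 1/a) = 3.65609 × 10^6 m²/s²
v = 1912.09 m/s ≈ 1.912 km/s

Final answer: 1.912 km/s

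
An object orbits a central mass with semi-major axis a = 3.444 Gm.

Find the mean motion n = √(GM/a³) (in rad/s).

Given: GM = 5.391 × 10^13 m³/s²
a = 3.444 Gm = 3.444 × 10^9 m
GM = 5.391 × 10^13 m³/s²
a³ = 4.08498 × 10^28 m³
GM/a³ = (5.391 × 10^13) / (4.08498 × 10^28) = 1.31971 × 10^-15 s⁻²
n = √(GM/a³) = 3.63279 × 10^-8 rad/s ≈ 3.633 × 10^-8 rad/s

Final answer: n = 3.633 × 10^-8 rad/s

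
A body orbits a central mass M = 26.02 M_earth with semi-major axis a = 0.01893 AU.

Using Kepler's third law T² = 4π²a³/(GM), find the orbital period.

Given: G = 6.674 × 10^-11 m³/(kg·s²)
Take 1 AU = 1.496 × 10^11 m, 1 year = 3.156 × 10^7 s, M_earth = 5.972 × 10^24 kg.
M = 26.02 M_earth = 1.55391 × 10^26 kg
GM = G × M = 6.674 × 10^-11 × 1.55391 × 10^26 = 1.03708 × 10^16 m³/s²
a = 0.01893 AU = 2.83193 × 10^9 m
a³ = 2.27115 × 10^28 m³
T = 2π √(a³/GM) = 2π √((2.27115 × 10^28) / (1.03708 × 10^16)) = 2π × 1.47985 × 10^6 s
T = 9.29815 × 10^6 s ≈ 0.2946 years

Final answer: 0.2946 years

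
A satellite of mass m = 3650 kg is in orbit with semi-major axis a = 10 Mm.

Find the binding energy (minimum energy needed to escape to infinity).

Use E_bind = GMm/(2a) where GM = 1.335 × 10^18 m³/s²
a = 10 Mm = 1 × 10^7 m
GM = 1.335 × 10^18 m³/s²
m = 3650 kg
GMm = 1.335 × 10^18 × 3650 = 4.87275 × 10^21 m³·kg/s²
2a = 2 × 10^7 m
E_bind = GMm/(2a) = 2.43638 × 10^14 J ≈ 243.6 TJ

Final answer: 243.6 TJ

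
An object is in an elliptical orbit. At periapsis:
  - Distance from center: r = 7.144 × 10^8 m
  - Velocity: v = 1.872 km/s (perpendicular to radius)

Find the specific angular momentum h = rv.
r = 7.144 × 10^8 m
v = 1.872 km/s = 1872 m/s
h = rv = 7.144 × 10^8 × 1872 = 1.33736 × 10^12 m²/s ≈ 1.337 × 10^12 m²/s

Final answer: h = 1.337 × 10^12 m²/s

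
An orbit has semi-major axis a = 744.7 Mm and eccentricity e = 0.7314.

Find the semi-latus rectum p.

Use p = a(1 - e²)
a = 744.7 Mm = 7.447 × 10^8 m
e = 0.7314,  e² = 0.534946,  1 − e² = 0.465054
p = a(1 − e²) = 7.447 × 10^8 m × 0.465054 = 3.46326 × 10^8 m ≈ 346.3 Mm

Final answer: p = 346.3 Mm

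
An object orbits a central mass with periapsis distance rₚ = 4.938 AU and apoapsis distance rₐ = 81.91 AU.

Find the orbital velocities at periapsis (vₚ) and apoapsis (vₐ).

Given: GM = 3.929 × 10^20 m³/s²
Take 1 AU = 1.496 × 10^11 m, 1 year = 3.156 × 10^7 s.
rₚ = 4.938 AU = 7.38725 × 10^11 m
rₐ = 81.91 AU = 1.22537 × 10^13 m
GM = 3.929 × 10^20 m³/s²
a = (rₚ + rₐ)/2 = 6.49623 × 10^12 m
Vis-viva: v² = GM (2/r − 1/a)
vₚ² = 3.929 × 10^20 × (2.70737 × 10^-12 − 1.53935 × 10^-13) = 1.00324 × 10^9 m²/s²
vₚ = 31674 m/s ≈ 6.682 AU/year
vₐ² = 3.929 × 10^20 × (1.63216 × 10^-13 − 1.53935 × 10^-13) = 3.64615 × 10^6 m²/s²
vₐ = 1909.49 m/s ≈ 0.4028 AU/year

Final answer: vₚ = 6.682 AU/year, vₐ = 0.4028 AU/year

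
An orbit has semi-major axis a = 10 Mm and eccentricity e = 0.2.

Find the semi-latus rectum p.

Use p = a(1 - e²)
a = 10 Mm = 1 × 10^7 m
e = 0.2,  e² = 0.04,  1 − e² = 0.96
p = a(1 − e²) = 1 × 10^7 m × 0.96 = 9.6 × 10^6 m ≈ 9.6 Mm

Final answer: p = 9.6 Mm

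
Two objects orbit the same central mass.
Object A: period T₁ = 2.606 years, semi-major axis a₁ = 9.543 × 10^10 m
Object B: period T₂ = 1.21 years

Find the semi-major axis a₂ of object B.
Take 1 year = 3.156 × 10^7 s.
T₁ = 2.606 years = 8.22454 × 10^7 s
T₂ = 1.21 years = 3.81876 × 10^7 s
a₁ = 9.543 × 10^10 m
Kepler's third law: (T₂/T₁)² = (a₂/a₁)³  ⇒  a₂ = a₁ (T₂/T₁)^(2/3)
T₂/T₁ = 0.464313
(T₂/T₁)^(2/3) = 0.599617
a₂ = 9.543 × 10^10 m × 0.599617 = 5.72215 × 10^10 m ≈ 5.722 × 10^10 m

Final answer: a₂ = 5.722 × 10^10 m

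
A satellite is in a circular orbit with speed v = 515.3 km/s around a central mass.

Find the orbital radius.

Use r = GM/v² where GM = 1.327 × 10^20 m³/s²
v = 515.3 km/s = 515300 m/s
GM = 1.327 × 10^20 m³/s²
v² = 2.65534 × 10^11 m²/s²
r = GM/v² = (1.327 × 10^20) / (2.65534 × 10^11) = 4.99748 × 10^8 m ≈ 499.7 Mm

Final answer: 499.7 Mm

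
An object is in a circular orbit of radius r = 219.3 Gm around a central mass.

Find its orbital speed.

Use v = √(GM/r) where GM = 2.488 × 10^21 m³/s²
r = 219.3 Gm = 2.193 × 10^11 m
GM = 2.488 × 10^21 m³/s²
GM/r = (2.488 × 10^21) / (2.193 × 10^11) = 1.13452 × 10^10 m²/s²
v = √(GM/r) = 106514 m/s ≈ 106.5 km/s

Final answer: 106.5 km/s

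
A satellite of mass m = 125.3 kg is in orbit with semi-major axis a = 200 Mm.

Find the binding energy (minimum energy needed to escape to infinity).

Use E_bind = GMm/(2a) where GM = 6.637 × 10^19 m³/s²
a = 200 Mm = 2 × 10^8 m
GM = 6.637 × 10^19 m³/s²
m = 125.3 kg
GMm = 6.637 × 10^19 × 125.3 = 8.31616 × 10^21 m³·kg/s²
2a = 4 × 10^8 m
E_bind = GMm/(2a) = 2.07904 × 10^13 J ≈ 20.79 TJ

Final answer: 20.79 TJ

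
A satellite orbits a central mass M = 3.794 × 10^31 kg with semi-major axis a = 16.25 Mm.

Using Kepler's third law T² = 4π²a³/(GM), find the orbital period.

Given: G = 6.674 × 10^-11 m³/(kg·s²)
M = 3.794 × 10^31 kg
GM = G × M = 6.674 × 10^-11 × 3.794 × 10^31 = 2.53212 × 10^21 m³/s²
a = 16.25 Mm = 1.625 × 10^7 m
a³ = 4.29102 × 10^21 m³
T = 2π √(a³/GM) = 2π √((4.29102 × 10^21) / (2.53212 × 10^21)) = 2π × 1.30178 s
T = 8.17934 s ≈ 8.179 seconds

Final answer: 8.179 seconds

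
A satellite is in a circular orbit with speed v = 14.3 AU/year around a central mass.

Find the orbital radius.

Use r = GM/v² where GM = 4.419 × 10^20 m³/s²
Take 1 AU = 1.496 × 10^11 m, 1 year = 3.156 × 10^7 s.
v = 14.3 AU/year = 67784.5 m/s
GM = 4.419 × 10^20 m³/s²
v² = 4.59474 × 10^9 m²/s²
r = GM/v² = (4.419 × 10^20) / (4.59474 × 10^9) = 9.61751 × 10^10 m ≈ 0.6429 AU

Final answer: 0.6429 AU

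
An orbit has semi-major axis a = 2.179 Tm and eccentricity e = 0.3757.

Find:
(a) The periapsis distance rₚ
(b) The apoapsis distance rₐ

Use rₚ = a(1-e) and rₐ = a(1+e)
a = 2.179 Tm = 2.179 × 10^12 m
e = 0.3757:  1 − e = 0.6243,  1 + e = 1.3757
(a) rₚ = a(1 − e) = 2.179 × 10^12 m × 0.6243 = 1.36035 × 10^12 m ≈ 1.36 Tm
(b) rₐ = a(1 + e) = 2.179 × 10^12 m × 1.3757 = 2.99765 × 10^12 m ≈ 2.998 Tm

Final answer:
(a) rₚ = 1.36 Tm
(b) rₐ = 2.998 Tm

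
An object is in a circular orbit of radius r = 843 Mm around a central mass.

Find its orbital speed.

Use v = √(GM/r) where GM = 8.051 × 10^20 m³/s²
r = 843 Mm = 8.43 × 10^8 m
GM = 8.051 × 10^20 m³/s²
GM/r = (8.051 × 10^20) / (8.43 × 10^8) = 9.55042 × 10^11 m²/s²
v = √(GM/r) = 977262 m/s ≈ 977.3 km/s

Final answer: 977.3 km/s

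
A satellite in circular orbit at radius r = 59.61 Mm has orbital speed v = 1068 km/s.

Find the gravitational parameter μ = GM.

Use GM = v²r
r = 59.61 Mm = 5.961 × 10^7 m
v = 1068 km/s = 1.068 × 10^6 m/s
v² = 1.14062 × 10^12 m²/s²
GM = v²r = 1.14062 × 10^12 × 5.961 × 10^7 = 6.79926 × 10^19 m³/s²
GM ≈ 6.799 × 10^19 m³/s²

Final answer: GM = 6.799 × 10^19 m³/s²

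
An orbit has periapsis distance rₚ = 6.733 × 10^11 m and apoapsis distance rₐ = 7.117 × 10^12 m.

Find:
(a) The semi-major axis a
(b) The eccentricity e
rₚ = 6.733 × 10^11 m
rₐ = 7.117 × 10^12 m
(a) a = (rₚ + rₐ)/2 = 3.89515 × 10^12 m ≈ 3.895 × 10^12 m
(b) e = (rₐ − rₚ)/(rₐ + rₚ) = (6.4437 × 10^12) / (7.7903 × 10^12) = 0.827144

Final answer:
(a) a = 3.895 × 10^12 m
(b) e = 0.8271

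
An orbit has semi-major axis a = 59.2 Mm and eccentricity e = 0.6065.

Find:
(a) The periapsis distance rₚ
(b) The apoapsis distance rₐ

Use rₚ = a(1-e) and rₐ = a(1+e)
a = 59.2 Mm = 5.92 × 10^7 m
e = 0.6065:  1 − e = 0.3935,  1 + e = 1.6065
(a) rₚ = a(1 − e) = 5.92 × 10^7 m × 0.3935 = 2.32952 × 10^7 m ≈ 23.3 Mm
(b) rₐ = a(1 + e) = 5.92 × 10^7 m × 1.6065 = 9.51048 × 10^7 m ≈ 95.1 Mm

Final answer:
(a) rₚ = 23.3 Mm
(b) rₐ = 95.1 Mm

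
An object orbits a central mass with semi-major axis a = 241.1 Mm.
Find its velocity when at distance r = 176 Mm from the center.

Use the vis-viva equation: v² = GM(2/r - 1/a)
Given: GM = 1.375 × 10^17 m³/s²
a = 241.1 Mm = 2.411 × 10^8 m
r = 176 Mm = 1.76 × 10^8 m
GM = 1.375 × 10^17 m³/s²
2/r − 1/a = 1.13636 × 10^-8 − 4.14766 × 10^-9 = 7.21598 × 10^-9 m⁻¹
v² = GM (2/r − 1/a) = 9.92197 × 10^8 m²/s²
v = 31499.2 m/s ≈ 31.5 km/s

Final answer: 31.5 km/s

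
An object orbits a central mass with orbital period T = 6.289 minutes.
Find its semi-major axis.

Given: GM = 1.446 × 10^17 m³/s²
T = 6.289 minutes = 377.34 s
GM = 1.446 × 10^17 m³/s²
Kepler's third law: a³ = GM T² / (4π²)
T² = 142385 s²
a³ = (1.446 × 10^17) × 142385 / (4π²) = 5.21524 × 10^20 m³
a = (a³)^(1/3) = 8.0493 × 10^6 m ≈ 8.049 × 10^6 m

Final answer: 8.049 × 10^6 m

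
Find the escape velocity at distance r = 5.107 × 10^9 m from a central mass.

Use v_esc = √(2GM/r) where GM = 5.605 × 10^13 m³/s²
r = 5.107 × 10^9 m
GM = 5.605 × 10^13 m³/s²
2GM/r = 2 × (5.605 × 10^13) / (5.107 × 10^9) = 21950.3 m²/s²
v_esc = √(2GM/r) = 148.156 m/s ≈ 148.2 m/s

Final answer: 148.2 m/s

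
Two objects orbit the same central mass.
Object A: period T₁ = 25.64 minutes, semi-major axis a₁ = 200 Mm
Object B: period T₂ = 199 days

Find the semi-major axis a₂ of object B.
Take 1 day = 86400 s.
T₁ = 25.64 minutes = 1538.4 s
T₂ = 199 days = 1.71936 × 10^7 s
a₁ = 200 Mm = 2 × 10^8 m
Kepler's third law: (T₂/T₁)² = (a₂/a₁)³  ⇒  a₂ = a₁ (T₂/T₁)^(2/3)
T₂/T₁ = 11176.3
(T₂/T₁)^(2/3) = 499.879
a₂ = 2 × 10^8 m × 499.879 = 9.99758 × 10^10 m ≈ 99.98 Gm

Final answer: a₂ = 99.98 Gm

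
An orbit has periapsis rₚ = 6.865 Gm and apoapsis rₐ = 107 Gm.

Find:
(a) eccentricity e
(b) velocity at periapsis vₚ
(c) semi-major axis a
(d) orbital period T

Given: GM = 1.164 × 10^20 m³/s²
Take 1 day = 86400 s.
rₚ = 6.865 Gm = 6.865 × 10^9 m
rₐ = 107 Gm = 1.07 × 10^11 m
GM = 1.164 × 10^20 m³/s²
a = (rₚ + rₐ)/2 = 5.69325 × 10^10 m
e = (rₐ − rₚ)/(rₐ + rₚ) = (1.00135 × 10^11) / (1.13865 × 10^11) = 0.879419
(a) e = 0.879419 ≈ 0.8794
(b) vₚ² = GM (2/rₚ − 1/a) = 1.164 × 10^20 × (2.91333 × 10^-10 − 1.75647 × 10^-11) = 3.18666 × 10^10 m²/s²;  vₚ = 178512 m/s ≈ 178.5 km/s
(c) a = 5.69325 × 10^10 m ≈ 56.93 Gm
(d) a³ = 1.84536 × 10^32 m³;  T = 2π √(a³/GM) = 2π × 1.25911 × 10^6 s = 7.91123 × 10^6 s ≈ 91.57 days

Final answer:
(a) eccentricity e = 0.8794
(b) velocity at periapsis vₚ = 178.5 km/s
(c) semi-major axis a = 56.93 Gm
(d) orbital period T = 91.57 days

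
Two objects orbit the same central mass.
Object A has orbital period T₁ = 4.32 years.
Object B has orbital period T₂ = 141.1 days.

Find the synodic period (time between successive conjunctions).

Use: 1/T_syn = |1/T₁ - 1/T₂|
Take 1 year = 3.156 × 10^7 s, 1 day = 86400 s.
T₁ = 4.32 years = 1.36339 × 10^8 s
T₂ = 141.1 days = 1.2191 × 10^7 s
1/T₁ = 7.33465 × 10^-9 s⁻¹
1/T₂ = 8.20275 × 10^-8 s⁻¹
|1/T₁ − 1/T₂| = 7.46928 × 10^-8 s⁻¹
T_syn = 1 / |1/T₁ − 1/T₂| = 1.33882 × 10^7 s ≈ 155 days

Final answer: T_syn = 155 days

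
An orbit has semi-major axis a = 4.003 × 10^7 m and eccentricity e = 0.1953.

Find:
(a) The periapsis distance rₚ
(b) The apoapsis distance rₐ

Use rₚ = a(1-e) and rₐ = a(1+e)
a = 4.003 × 10^7 m
e = 0.1953:  1 − e = 0.8047,  1 + e = 1.1953
(a) rₚ = a(1 − e) = 4.003 × 10^7 m × 0.8047 = 3.22121 × 10^7 m ≈ 3.221 × 10^7 m
(b) rₐ = a(1 + e) = 4.003 × 10^7 m × 1.1953 = 4.78479 × 10^7 m ≈ 4.785 × 10^7 m

Final answer:
(a) rₚ = 3.221 × 10^7 m
(b) rₐ = 4.785 × 10^7 m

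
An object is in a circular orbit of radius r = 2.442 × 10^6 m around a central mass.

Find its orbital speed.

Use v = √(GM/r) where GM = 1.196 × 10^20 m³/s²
r = 2.442 × 10^6 m
GM = 1.196 × 10^20 m³/s²
GM/r = (1.196 × 10^20) / (2.442 × 10^6) = 4.89762 × 10^13 m²/s²
v = √(GM/r) = 6.9983 × 10^6 m/s ≈ 6998 km/s

Final answer: 6998 km/s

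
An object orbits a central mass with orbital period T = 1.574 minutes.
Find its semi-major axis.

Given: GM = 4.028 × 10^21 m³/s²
T = 1.574 minutes = 94.44 s
GM = 4.028 × 10^21 m³/s²
Kepler's third law: a³ = GM T² / (4π²)
T² = 8918.91 s²
a³ = (4.028 × 10^21) × 8918.91 / (4π²) = 9.10001 × 10^23 m³
a = (a³)^(1/3) = 9.69052 × 10^7 m ≈ 9.691 × 10^7 m

Final answer: 9.691 × 10^7 m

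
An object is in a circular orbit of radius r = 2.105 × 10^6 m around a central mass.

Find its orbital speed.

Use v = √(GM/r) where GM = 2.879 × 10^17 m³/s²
r = 2.105 × 10^6 m
GM = 2.879 × 10^17 m³/s²
GM/r = (2.879 × 10^17) / (2.105 × 10^6) = 1.3677 × 10^11 m²/s²
v = √(GM/r) = 369824 m/s ≈ 369.8 km/s

Final answer: 369.8 km/s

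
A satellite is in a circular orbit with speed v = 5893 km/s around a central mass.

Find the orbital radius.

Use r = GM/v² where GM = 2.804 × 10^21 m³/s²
v = 5893 km/s = 5.893 × 10^6 m/s
GM = 2.804 × 10^21 m³/s²
v² = 3.47274 × 10^13 m²/s²
r = GM/v² = (2.804 × 10^21) / (3.47274 × 10^13) = 8.0743 × 10^7 m ≈ 8.074 × 10^7 m

Final answer: 8.074 × 10^7 m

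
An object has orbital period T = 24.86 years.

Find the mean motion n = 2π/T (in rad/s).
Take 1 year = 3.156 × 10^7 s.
T = 24.86 years = 7.84582 × 10^8 s
n = 2π / (7.84582 × 10^8 s) = 8.00833 × 10^-9 rad/s ≈ 8.008 × 10^-9 rad/s

Final answer: n = 8.008 × 10^-9 rad/s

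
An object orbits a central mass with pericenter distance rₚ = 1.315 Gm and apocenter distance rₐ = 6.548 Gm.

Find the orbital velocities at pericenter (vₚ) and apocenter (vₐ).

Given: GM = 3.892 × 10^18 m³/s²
rₚ = 1.315 Gm = 1.315 × 10^9 m
rₐ = 6.548 Gm = 6.548 × 10^9 m
GM = 3.892 × 10^18 m³/s²
a = (rₚ + rₐ)/2 = 3.9315 × 10^9 m
Vis-viva: v² = GM (2/r − 1/a)
vₚ² = 3.892 × 10^18 × (1.52091 × 10^-9 − 2.54356 × 10^-10) = 4.92944 × 10^9 m²/s²
vₚ = 70210 m/s ≈ 70.21 km/s
vₐ² = 3.892 × 10^18 × (3.05437 × 10^-10 − 2.54356 × 10^-10) = 1.98807 × 10^8 m²/s²
vₐ = 14099.9 m/s ≈ 14.1 km/s

Final answer: vₚ = 70.21 km/s, vₐ = 14.1 km/s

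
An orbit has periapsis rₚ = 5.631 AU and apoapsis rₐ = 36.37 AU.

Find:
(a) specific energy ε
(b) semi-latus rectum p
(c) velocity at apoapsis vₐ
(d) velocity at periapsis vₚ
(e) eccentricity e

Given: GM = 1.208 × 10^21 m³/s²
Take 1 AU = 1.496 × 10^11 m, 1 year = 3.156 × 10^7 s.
rₚ = 5.631 AU = 8.42398 × 10^11 m
rₐ = 36.37 AU = 5.44095 × 10^12 m
GM = 1.208 × 10^21 m³/s²
a = (rₚ + rₐ)/2 = 3.14167 × 10^12 m
e = (rₐ − rₚ)/(rₐ + rₚ) = (4.59855 × 10^12) / (6.28335 × 10^12) = 0.731864
(a) 2a = 6.28335 × 10^12 m;  ε = −GM/(2a) = -1.92254 × 10^8 J/kg ≈ -192.3 MJ/kg
(b) 1 − e² = 0.464376;  p = a(1 − e²) = 3.14167 × 10^12 × 0.464376 = 1.45892 × 10^12 m ≈ 9.752 AU
(c) vₐ² = GM (2/rₐ − 1/a) = 1.208 × 10^21 × (3.67583 × 10^-13 − 3.18302 × 10^-13) = 5.95317 × 10^7 m²/s²;  vₐ = 7715.68 m/s ≈ 1.628 AU/year
(d) vₚ² = GM (2/rₚ − 1/a) = 1.208 × 10^21 × (2.37418 × 10^-12 − 3.18302 × 10^-13) = 2.4835 × 10^9 m²/s²;  vₚ = 49834.7 m/s ≈ 10.51 AU/year
(e) e = 0.731864 ≈ 0.7319

Final answer:
(a) specific energy ε = -192.3 MJ/kg
(b) semi-latus rectum p = 9.752 AU
(c) velocity at apoapsis vₐ = 1.628 AU/year
(d) velocity at periapsis vₚ = 10.51 AU/year
(e) eccentricity e = 0.7319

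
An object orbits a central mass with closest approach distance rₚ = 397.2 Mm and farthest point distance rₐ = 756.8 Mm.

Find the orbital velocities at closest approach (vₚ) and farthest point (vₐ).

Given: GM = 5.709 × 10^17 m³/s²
rₚ = 397.2 Mm = 3.972 × 10^8 m
rₐ = 756.8 Mm = 7.568 × 10^8 m
GM = 5.709 × 10^17 m³/s²
a = (rₚ + rₐ)/2 = 5.77 × 10^8 m
Vis-viva: v² = GM (2/r − 1/a)
vₚ² = 5.709 × 10^17 × (5.03525 × 10^-9 − 1.7331 × 10^-9) = 1.88519 × 10^9 m²/s²
vₚ = 43418.8 m/s ≈ 43.42 km/s
vₐ² = 5.709 × 10^17 × (2.64271 × 10^-9 − 1.7331 × 10^-9) = 5.19293 × 10^8 m²/s²
vₐ = 22788 m/s ≈ 22.79 km/s

Final answer: vₚ = 43.42 km/s, vₐ = 22.79 km/s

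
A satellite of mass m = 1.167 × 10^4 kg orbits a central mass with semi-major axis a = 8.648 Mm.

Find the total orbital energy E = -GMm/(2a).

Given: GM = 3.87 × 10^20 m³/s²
a = 8.648 Mm = 8.648 × 10^6 m
GM = 3.87 × 10^20 m³/s²
2a = 1.7296 × 10^7 m
GMm = 3.87 × 10^20 × 11670 = 4.51629 × 10^24 m³·kg/s²
E = −GMm/(2a) = -2.61118 × 10^17 J ≈ -261.1 PJ

Final answer: -261.1 PJ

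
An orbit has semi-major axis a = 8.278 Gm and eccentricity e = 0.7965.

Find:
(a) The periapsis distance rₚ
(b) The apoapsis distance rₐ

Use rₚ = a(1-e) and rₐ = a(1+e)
a = 8.278 Gm = 8.278 × 10^9 m
e = 0.7965:  1 − e = 0.2035,  1 + e = 1.7965
(a) rₚ = a(1 − e) = 8.278 × 10^9 m × 0.2035 = 1.68457 × 10^9 m ≈ 1.685 Gm
(b) rₐ = a(1 + e) = 8.278 × 10^9 m × 1.7965 = 1.48714 × 10^10 m ≈ 14.87 Gm

Final answer:
(a) rₚ = 1.685 Gm
(b) rₐ = 14.87 Gm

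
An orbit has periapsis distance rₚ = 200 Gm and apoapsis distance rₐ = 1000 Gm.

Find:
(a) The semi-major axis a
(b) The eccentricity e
rₚ = 200 Gm = 2 × 10^11 m
rₐ = 1000 Gm = 1 × 10^12 m
(a) a = (rₚ + rₐ)/2 = 6 × 10^11 m ≈ 600 Gm
(b) e = (rₐ − rₚ)/(rₐ + rₚ) = (8 × 10^11) / (1.2 × 10^12) = 0.666667

Final answer:
(a) a = 600 Gm
(b) e = 0.6667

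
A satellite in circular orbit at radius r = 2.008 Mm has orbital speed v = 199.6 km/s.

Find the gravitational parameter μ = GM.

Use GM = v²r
r = 2.008 Mm = 2.008 × 10^6 m
v = 199.6 km/s = 199600 m/s
v² = 3.98402 × 10^10 m²/s²
GM = v²r = 3.98402 × 10^10 × 2.008 × 10^6 = 7.9999 × 10^16 m³/s²
GM ≈ 8 × 10^16 m³/s²

Final answer: GM = 8 × 10^16 m³/s²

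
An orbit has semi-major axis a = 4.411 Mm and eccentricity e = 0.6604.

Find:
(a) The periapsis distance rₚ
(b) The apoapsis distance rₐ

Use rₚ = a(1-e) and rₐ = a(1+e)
a = 4.411 Mm = 4.411 × 10^6 m
e = 0.6604:  1 − e = 0.3396,  1 + e = 1.6604
(a) rₚ = a(1 − e) = 4.411 × 10^6 m × 0.3396 = 1.49798 × 10^6 m ≈ 1.498 Mm
(b) rₐ = a(1 + e) = 4.411 × 10^6 m × 1.6604 = 7.32402 × 10^6 m ≈ 7.324 Mm

Final answer:
(a) rₚ = 1.498 Mm
(b) rₐ = 7.324 Mm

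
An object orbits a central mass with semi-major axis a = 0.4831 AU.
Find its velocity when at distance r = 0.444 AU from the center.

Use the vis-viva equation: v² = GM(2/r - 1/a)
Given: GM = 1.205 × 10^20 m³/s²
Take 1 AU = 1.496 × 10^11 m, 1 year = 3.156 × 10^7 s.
a = 0.4831 AU = 7.22718 × 10^10 m
r = 0.444 AU = 6.64224 × 10^10 m
GM = 1.205 × 10^20 m³/s²
2/r − 1/a = 3.01103 × 10^-11 − 1.38367 × 10^-11 = 1.62737 × 10^-11 m⁻¹
v² = GM (2/r − 1/a) = 1.96098 × 10^9 m²/s²
v = 44282.9 m/s ≈ 9.342 AU/year

Final answer: 9.342 AU/year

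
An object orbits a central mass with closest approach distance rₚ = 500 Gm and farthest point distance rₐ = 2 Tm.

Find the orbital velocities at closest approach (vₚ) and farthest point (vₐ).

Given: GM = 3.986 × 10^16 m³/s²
rₚ = 500 Gm = 5 × 10^11 m
rₐ = 2 Tm = 2 × 10^12 m
GM = 3.986 × 10^16 m³/s²
a = (rₚ + rₐ)/2 = 1.25 × 10^12 m
Vis-viva: v² = GM (2/r − 1/a)
vₚ² = 3.986 × 10^16 × (4 × 10^-12 − 8 × 10^-13) = 127552 m²/s²
vₚ = 357.144 m/s ≈ 357.1 m/s
vₐ² = 3.986 × 10^16 × (1 × 10^-12 − 8 × 10^-13) = 7972 m²/s²
vₐ = 89.2861 m/s ≈ 89.29 m/s

Final answer: vₚ = 357.1 m/s, vₐ = 89.29 m/s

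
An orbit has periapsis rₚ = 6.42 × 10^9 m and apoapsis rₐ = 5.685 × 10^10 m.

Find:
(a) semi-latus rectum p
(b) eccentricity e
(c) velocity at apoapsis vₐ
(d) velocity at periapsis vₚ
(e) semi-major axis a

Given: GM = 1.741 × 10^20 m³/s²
rₚ = 6.42 × 10^9 m
rₐ = 5.685 × 10^10 m
GM = 1.741 × 10^20 m³/s²
a = (rₚ + rₐ)/2 = 3.1635 × 10^10 m
e = (rₐ − rₚ)/(rₐ + rₚ) = (5.043 × 10^10) / (6.327 × 10^10) = 0.79706
(a) 1 − e² = 0.364695;  p = a(1 − e²) = 3.1635 × 10^10 × 0.364695 = 1.15371 × 10^10 m ≈ 1.154 × 10^10 m
(b) e = 0.79706 ≈ 0.7971
(c) vₐ² = GM (2/rₐ − 1/a) = 1.741 × 10^20 × (3.51803 × 10^-11 − 3.16106 × 10^-11) = 6.21492 × 10^8 m²/s²;  vₐ = 24929.7 m/s ≈ 24.93 km/s
(d) vₚ² = GM (2/rₚ − 1/a) = 1.741 × 10^20 × (3.11526 × 10^-10 − 3.16106 × 10^-11) = 4.87334 × 10^10 m²/s²;  vₚ = 220756 m/s ≈ 220.8 km/s
(e) a = 3.1635 × 10^10 m ≈ 3.163 × 10^10 m

Final answer:
(a) semi-latus rectum p = 1.154 × 10^10 m
(b) eccentricity e = 0.7971
(c) velocity at apoapsis vₐ = 24.93 km/s
(d) velocity at periapsis vₚ = 220.8 km/s
(e) semi-major axis a = 3.163 × 10^10 m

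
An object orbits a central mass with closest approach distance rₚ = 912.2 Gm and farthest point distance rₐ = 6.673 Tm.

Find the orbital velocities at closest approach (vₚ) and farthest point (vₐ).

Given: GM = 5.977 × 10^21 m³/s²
rₚ = 912.2 Gm = 9.122 × 10^11 m
rₐ = 6.673 Tm = 6.673 × 10^12 m
GM = 5.977 × 10^21 m³/s²
a = (rₚ + rₐ)/2 = 3.7926 × 10^12 m
Vis-viva: v² = GM (2/r − 1/a)
vₚ² = 5.977 × 10^21 × (2.1925 × 10^-12 − 2.63671 × 10^-13) = 1.15286 × 10^10 m²/s²
vₚ = 107371 m/s ≈ 107.4 km/s
vₐ² = 5.977 × 10^21 × (2.99715 × 10^-13 − 2.63671 × 10^-13) = 2.15434 × 10^8 m²/s²
vₐ = 14677.7 m/s ≈ 14.68 km/s

Final answer: vₚ = 107.4 km/s, vₐ = 14.68 km/s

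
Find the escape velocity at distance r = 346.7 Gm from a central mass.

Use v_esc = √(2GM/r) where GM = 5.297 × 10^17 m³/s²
r = 346.7 Gm = 3.467 × 10^11 m
GM = 5.297 × 10^17 m³/s²
2GM/r = 2 × (5.297 × 10^17) / (3.467 × 10^11) = 3.05567 × 10^6 m²/s²
v_esc = √(2GM/r) = 1748.05 m/s ≈ 1.748 km/s

Final answer: 1.748 km/s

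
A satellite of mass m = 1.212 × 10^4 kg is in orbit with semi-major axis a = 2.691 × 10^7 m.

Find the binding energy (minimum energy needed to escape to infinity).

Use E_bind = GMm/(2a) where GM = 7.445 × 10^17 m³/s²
a = 2.691 × 10^7 m
GM = 7.445 × 10^17 m³/s²
m = 1.212 × 10^4 kg
GMm = 7.445 × 10^17 × 12120 = 9.02334 × 10^21 m³·kg/s²
2a = 5.382 × 10^7 m
E_bind = GMm/(2a) = 1.67658 × 10^14 J ≈ 167.7 TJ

Final answer: 167.7 TJ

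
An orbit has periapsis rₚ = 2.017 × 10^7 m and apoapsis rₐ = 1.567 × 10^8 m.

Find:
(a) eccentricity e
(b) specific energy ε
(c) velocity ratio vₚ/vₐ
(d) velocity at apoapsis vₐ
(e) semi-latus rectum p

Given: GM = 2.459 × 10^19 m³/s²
rₚ = 2.017 × 10^7 m
rₐ = 1.567 × 10^8 m
GM = 2.459 × 10^19 m³/s²
a = (rₚ + rₐ)/2 = 8.8435 × 10^7 m
e = (rₐ − rₚ)/(rₐ + rₚ) = (1.3653 × 10^8) / (1.7687 × 10^8) = 0.771923
(a) e = 0.771923 ≈ 0.7719
(b) 2a = 1.7687 × 10^8 m;  ε = −GM/(2a) = -1.39029 × 10^11 J/kg ≈ -139 GJ/kg
(c) vₚ/vₐ = rₐ/rₚ (angular momentum) = (1.567 × 10^8) / (2.017 × 10^7) = 7.76896 ≈ 7.769
(d) vₐ² = GM (2/rₐ − 1/a) = 2.459 × 10^19 × (1.27632 × 10^-8 − 1.13077 × 10^-8) = 3.57908 × 10^10 m²/s²;  vₐ = 189185 m/s ≈ 189.2 km/s
(e) 1 − e² = 0.404135;  p = a(1 − e²) = 8.8435 × 10^7 × 0.404135 = 3.57397 × 10^7 m ≈ 3.574 × 10^7 m

Final answer:
(a) eccentricity e = 0.7719
(b) specific energy ε = -139 GJ/kg
(c) velocity ratio vₚ/vₐ = 7.769
(d) velocity at apoapsis vₐ = 189.2 km/s
(e) semi-latus rectum p = 3.574 × 10^7 m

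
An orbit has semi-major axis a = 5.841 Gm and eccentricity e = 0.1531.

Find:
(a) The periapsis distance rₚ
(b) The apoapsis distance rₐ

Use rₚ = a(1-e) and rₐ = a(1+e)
a = 5.841 Gm = 5.841 × 10^9 m
e = 0.1531:  1 − e = 0.8469,  1 + e = 1.1531
(a) rₚ = a(1 − e) = 5.841 × 10^9 m × 0.8469 = 4.94674 × 10^9 m ≈ 4.947 Gm
(b) rₐ = a(1 + e) = 5.841 × 10^9 m × 1.1531 = 6.73526 × 10^9 m ≈ 6.735 Gm

Final answer:
(a) rₚ = 4.947 Gm
(b) rₐ = 6.735 Gm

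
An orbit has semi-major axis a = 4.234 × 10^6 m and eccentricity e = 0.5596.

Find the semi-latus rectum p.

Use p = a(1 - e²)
a = 4.234 × 10^6 m
e = 0.5596,  e² = 0.313152,  1 − e² = 0.686848
p = a(1 − e²) = 4.234 × 10^6 m × 0.686848 = 2.90811 × 10^6 m ≈ 2.908 × 10^6 m

Final answer: p = 2.908 × 10^6 m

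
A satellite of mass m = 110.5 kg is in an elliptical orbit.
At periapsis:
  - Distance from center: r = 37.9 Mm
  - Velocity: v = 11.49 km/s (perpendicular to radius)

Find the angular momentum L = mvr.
r = 37.9 Mm = 3.79 × 10^7 m
v = 11.49 km/s = 11490 m/s
vr = 11490 × 3.79 × 10^7 = 4.35471 × 10^11 m²/s
L = m × vr = 110.5 × 4.35471 × 10^11 = 4.81195 × 10^13 kg·m²/s ≈ 4.812 × 10^13 kg·m²/s

Final answer: L = 4.812 × 10^13 kg·m²/s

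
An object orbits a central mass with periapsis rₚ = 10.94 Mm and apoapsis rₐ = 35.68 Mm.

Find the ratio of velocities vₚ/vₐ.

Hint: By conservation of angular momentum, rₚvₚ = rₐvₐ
rₚ = 10.94 Mm = 1.094 × 10^7 m
rₐ = 35.68 Mm = 3.568 × 10^7 m
rₚvₚ = rₐvₐ  ⇒  vₚ/vₐ = rₐ/rₚ
vₚ/vₐ = (3.568 × 10^7) / (1.094 × 10^7) = 3.26143

Final answer: vₚ/vₐ = 3.261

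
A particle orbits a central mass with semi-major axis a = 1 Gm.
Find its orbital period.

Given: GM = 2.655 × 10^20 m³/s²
a = 1 Gm = 1 × 10^9 m
GM = 2.655 × 10^20 m³/s²
a³ = 1 × 10^27 m³
T = 2π √(a³/GM) = 2π √((1 × 10^27) / (2.655 × 10^20)) = 2π × 1940.74 s
T = 12194 s ≈ 3.387 hours

Final answer: 3.387 hours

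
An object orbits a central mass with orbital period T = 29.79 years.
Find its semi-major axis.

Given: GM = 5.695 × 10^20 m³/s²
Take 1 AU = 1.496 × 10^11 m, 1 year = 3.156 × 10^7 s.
T = 29.79 years = 9.40172 × 10^8 s
GM = 5.695 × 10^20 m³/s²
Kepler's third law: a³ = GM T² / (4π²)
T² = 8.83924 × 10^17 s²
a³ = (5.695 × 10^20) × (8.83924 × 10^17) / (4π²) = 1.27511 × 10^37 m³
a = (a³)^(1/3) = 2.33623 × 10^12 m ≈ 15.62 AU

Final answer: 15.62 AU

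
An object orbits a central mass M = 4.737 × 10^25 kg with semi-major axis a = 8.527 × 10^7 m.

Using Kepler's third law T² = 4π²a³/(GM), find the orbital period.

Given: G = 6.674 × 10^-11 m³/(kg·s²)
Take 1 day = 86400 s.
M = 4.737 × 10^25 kg
GM = G × M = 6.674 × 10^-11 × 4.737 × 10^25 = 3.16147 × 10^15 m³/s²
a = 8.527 × 10^7 m
a³ = 6.19996 × 10^23 m³
T = 2π √(a³/GM) = 2π √((6.19996 × 10^23) / (3.16147 × 10^15)) = 2π × 14003.9 s
T = 87989.2 s ≈ 1.018 days

Final answer: 1.018 days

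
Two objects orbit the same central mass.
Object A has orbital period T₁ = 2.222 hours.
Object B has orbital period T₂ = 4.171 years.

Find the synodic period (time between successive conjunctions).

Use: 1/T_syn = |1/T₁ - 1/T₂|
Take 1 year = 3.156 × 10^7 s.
T₁ = 2.222 hours = 7999.2 s
T₂ = 4.171 years = 1.31637 × 10^8 s
1/T₁ = 0.000125013 s⁻¹
1/T₂ = 7.59666 × 10^-9 s⁻¹
|1/T₁ − 1/T₂| = 0.000125005 s⁻¹
T_syn = 1 / |1/T₁ − 1/T₂| = 7999.69 s ≈ 2.222 hours

Final answer: T_syn = 2.222 hours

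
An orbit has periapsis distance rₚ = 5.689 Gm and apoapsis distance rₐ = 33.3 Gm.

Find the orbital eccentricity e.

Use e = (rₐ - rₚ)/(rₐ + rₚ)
rₚ = 5.689 Gm = 5.689 × 10^9 m
rₐ = 33.3 Gm = 3.33 × 10^10 m
rₐ − rₚ = 2.7611 × 10^10 m
rₐ + rₚ = 3.8989 × 10^10 m
e = (rₐ − rₚ)/(rₐ + rₚ) = 0.708174

Final answer: e = 0.7082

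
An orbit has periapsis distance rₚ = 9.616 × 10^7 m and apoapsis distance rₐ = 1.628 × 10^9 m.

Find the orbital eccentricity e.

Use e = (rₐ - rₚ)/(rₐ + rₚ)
rₚ = 9.616 × 10^7 m
rₐ = 1.628 × 10^9 m
rₐ − rₚ = 1.53184 × 10^9 m
rₐ + rₚ = 1.72416 × 10^9 m
e = (rₐ − rₚ)/(rₐ + rₚ) = 0.888456

Final answer: e = 0.8885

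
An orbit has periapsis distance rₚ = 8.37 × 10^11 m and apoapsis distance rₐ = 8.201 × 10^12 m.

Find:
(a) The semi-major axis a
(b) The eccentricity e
rₚ = 8.37 × 10^11 m
rₐ = 8.201 × 10^12 m
(a) a = (rₚ + rₐ)/2 = 4.519 × 10^12 m ≈ 4.519 × 10^12 m
(b) e = (rₐ − rₚ)/(rₐ + rₚ) = (7.364 × 10^12) / (9.038 × 10^12) = 0.814782

Final answer:
(a) a = 4.519 × 10^12 m
(b) e = 0.8148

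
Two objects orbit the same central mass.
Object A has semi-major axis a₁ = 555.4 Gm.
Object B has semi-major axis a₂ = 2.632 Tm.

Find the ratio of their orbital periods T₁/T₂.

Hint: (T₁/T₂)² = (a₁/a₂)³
a₁ = 555.4 Gm = 5.554 × 10^11 m
a₂ = 2.632 Tm = 2.632 × 10^12 m
a₁/a₂ = 0.211018
T₁/T₂ = (a₁/a₂)^(3/2) = (0.211018)^1.5 = 0.0969349

Final answer: T₁/T₂ = 0.09693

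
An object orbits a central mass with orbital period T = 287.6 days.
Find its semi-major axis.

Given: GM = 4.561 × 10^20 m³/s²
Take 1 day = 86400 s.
T = 287.6 days = 2.48486 × 10^7 s
GM = 4.561 × 10^20 m³/s²
Kepler's third law: a³ = GM T² / (4π²)
T² = 6.17455 × 10^14 s²
a³ = (4.561 × 10^20) × (6.17455 × 10^14) / (4π²) = 7.13355 × 10^33 m³
a = (a³)^(1/3) = 1.92502 × 10^11 m ≈ 192.5 Gm

Final answer: 192.5 Gm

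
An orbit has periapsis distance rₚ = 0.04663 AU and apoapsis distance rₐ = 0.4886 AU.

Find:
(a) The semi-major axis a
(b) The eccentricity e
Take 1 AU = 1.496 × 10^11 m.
rₚ = 0.04663 AU = 6.97585 × 10^9 m
rₐ = 0.4886 AU = 7.30946 × 10^10 m
(a) a = (rₚ + rₐ)/2 = 4.00352 × 10^10 m ≈ 0.2676 AU
(b) e = (rₐ − rₚ)/(rₐ + rₚ) = (6.61187 × 10^10) / (8.00704 × 10^10) = 0.825757

Final answer:
(a) a = 0.2676 AU
(b) e = 0.8258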